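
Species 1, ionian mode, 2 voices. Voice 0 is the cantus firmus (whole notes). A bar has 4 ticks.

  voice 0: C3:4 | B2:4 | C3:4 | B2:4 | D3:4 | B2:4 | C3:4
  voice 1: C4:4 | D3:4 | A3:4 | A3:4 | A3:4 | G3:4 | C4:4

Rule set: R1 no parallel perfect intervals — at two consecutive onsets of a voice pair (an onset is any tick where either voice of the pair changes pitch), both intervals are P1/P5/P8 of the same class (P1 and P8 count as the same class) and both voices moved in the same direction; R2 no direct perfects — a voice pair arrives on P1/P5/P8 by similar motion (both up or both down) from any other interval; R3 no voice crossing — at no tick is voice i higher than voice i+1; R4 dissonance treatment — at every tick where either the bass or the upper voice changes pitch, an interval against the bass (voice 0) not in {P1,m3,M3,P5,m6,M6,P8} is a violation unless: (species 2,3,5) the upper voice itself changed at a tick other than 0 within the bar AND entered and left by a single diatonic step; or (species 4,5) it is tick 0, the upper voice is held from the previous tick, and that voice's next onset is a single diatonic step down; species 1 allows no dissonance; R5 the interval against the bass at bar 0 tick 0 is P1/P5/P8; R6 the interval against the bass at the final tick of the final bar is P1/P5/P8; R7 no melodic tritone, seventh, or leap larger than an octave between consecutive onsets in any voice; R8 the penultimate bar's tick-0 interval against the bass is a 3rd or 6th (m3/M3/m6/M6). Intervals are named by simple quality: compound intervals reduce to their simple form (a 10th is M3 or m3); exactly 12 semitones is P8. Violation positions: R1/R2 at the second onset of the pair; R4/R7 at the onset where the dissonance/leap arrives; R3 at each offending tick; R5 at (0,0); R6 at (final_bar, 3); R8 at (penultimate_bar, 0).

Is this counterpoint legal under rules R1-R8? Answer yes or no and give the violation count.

bar 0: v0=C3 v1=C4 (P8)
bar 1: v0=B2 v1=D3 (m3)
bar 2: v0=C3 v1=A3 (M6)
bar 3: v0=B2 v1=A3 (m7)
bar 4: v0=D3 v1=A3 (P5)
bar 5: v0=B2 v1=G3 (m6)
bar 6: v0=C3 v1=C4 (P8)
  R7 @ bar1.0: C4->D3 leap 10st
  R4 @ bar3.0: B2/A3 m7 untreated
  R2 @ bar6.0: B2/G3 m6 -> C3/C4 P8 similar

No (3 violations)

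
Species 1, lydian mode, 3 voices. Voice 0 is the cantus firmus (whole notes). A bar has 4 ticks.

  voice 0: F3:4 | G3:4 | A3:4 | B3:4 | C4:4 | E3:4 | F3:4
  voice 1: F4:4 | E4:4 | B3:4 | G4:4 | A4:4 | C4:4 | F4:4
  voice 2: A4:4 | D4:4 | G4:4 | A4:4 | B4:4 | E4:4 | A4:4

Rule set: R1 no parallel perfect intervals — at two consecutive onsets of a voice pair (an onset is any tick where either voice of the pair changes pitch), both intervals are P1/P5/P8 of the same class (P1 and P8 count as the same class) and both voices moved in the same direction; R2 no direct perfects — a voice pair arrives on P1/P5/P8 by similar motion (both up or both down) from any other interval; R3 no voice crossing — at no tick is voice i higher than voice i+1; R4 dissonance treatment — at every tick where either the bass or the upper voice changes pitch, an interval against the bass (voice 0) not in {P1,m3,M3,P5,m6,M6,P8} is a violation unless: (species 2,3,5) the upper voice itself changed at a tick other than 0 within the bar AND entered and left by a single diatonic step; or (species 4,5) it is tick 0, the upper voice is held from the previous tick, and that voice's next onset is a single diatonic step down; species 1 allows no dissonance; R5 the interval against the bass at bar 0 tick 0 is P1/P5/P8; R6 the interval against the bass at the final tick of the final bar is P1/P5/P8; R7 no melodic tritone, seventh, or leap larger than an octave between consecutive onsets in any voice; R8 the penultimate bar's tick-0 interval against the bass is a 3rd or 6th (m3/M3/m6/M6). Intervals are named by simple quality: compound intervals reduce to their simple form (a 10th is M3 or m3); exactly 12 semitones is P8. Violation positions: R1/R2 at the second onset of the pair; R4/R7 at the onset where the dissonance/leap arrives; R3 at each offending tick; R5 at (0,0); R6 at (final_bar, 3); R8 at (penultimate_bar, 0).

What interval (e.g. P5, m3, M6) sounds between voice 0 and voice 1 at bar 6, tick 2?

P8

voice 0=F3 voice 1=F4 -> P8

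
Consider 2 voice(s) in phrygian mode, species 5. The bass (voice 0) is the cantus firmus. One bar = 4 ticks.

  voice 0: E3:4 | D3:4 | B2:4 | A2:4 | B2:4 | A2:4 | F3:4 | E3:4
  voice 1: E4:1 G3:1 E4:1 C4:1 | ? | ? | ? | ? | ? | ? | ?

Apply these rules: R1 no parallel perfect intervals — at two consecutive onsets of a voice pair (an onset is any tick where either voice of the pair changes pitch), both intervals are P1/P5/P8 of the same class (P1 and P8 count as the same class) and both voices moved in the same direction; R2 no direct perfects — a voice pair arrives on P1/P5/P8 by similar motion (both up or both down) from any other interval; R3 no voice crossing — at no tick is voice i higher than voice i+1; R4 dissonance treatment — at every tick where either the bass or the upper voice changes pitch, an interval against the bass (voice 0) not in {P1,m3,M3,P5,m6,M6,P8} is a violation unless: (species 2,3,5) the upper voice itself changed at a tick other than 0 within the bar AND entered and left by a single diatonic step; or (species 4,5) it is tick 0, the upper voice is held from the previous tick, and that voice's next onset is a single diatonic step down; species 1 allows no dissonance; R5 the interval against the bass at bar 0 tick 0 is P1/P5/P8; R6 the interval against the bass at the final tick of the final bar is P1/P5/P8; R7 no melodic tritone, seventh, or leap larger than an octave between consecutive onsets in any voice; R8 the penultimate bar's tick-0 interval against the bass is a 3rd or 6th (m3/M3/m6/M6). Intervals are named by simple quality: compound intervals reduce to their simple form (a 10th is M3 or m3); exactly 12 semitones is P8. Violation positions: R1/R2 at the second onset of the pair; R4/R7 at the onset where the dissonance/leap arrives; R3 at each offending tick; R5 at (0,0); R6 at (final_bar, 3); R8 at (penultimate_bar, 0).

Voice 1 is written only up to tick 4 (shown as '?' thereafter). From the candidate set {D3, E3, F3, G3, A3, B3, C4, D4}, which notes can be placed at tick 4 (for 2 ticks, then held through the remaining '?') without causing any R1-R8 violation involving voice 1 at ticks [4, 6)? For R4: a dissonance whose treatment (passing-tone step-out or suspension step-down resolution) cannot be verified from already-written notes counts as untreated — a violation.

D3: violates R2,R7
E3: violates R4
F3: legal
G3: violates R4
A3: violates R2
B3: legal
C4: violates R4
D4: legal

{B3, D4, F3}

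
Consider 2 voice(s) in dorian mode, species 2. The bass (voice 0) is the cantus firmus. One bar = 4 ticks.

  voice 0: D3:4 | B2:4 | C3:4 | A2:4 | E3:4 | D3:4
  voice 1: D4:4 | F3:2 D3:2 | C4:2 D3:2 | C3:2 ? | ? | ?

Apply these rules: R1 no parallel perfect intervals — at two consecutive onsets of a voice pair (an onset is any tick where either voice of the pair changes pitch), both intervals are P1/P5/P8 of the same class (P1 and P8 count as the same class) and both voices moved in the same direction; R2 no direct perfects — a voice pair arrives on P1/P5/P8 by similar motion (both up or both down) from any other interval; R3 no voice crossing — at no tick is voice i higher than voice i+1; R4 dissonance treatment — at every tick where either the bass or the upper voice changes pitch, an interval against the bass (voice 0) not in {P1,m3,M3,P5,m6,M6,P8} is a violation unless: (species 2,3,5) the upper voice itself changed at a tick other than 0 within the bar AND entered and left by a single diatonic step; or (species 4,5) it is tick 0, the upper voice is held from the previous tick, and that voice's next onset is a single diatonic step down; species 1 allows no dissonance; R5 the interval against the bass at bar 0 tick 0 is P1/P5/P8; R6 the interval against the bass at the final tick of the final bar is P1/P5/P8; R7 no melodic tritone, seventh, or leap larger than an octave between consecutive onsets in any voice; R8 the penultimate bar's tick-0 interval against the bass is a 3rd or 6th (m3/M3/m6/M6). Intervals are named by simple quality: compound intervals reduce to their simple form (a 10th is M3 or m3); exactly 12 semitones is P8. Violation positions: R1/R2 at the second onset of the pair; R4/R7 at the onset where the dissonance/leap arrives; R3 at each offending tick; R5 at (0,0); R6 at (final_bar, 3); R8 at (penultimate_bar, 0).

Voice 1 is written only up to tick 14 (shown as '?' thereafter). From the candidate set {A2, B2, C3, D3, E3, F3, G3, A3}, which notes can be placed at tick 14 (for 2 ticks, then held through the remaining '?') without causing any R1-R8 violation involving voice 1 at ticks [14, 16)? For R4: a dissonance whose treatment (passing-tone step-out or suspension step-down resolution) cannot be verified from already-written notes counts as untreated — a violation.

{A2, A3, C3, E3, F3}

A2: legal
B2: violates R4
C3: legal
D3: violates R4
E3: legal
F3: legal
G3: violates R4
A3: legal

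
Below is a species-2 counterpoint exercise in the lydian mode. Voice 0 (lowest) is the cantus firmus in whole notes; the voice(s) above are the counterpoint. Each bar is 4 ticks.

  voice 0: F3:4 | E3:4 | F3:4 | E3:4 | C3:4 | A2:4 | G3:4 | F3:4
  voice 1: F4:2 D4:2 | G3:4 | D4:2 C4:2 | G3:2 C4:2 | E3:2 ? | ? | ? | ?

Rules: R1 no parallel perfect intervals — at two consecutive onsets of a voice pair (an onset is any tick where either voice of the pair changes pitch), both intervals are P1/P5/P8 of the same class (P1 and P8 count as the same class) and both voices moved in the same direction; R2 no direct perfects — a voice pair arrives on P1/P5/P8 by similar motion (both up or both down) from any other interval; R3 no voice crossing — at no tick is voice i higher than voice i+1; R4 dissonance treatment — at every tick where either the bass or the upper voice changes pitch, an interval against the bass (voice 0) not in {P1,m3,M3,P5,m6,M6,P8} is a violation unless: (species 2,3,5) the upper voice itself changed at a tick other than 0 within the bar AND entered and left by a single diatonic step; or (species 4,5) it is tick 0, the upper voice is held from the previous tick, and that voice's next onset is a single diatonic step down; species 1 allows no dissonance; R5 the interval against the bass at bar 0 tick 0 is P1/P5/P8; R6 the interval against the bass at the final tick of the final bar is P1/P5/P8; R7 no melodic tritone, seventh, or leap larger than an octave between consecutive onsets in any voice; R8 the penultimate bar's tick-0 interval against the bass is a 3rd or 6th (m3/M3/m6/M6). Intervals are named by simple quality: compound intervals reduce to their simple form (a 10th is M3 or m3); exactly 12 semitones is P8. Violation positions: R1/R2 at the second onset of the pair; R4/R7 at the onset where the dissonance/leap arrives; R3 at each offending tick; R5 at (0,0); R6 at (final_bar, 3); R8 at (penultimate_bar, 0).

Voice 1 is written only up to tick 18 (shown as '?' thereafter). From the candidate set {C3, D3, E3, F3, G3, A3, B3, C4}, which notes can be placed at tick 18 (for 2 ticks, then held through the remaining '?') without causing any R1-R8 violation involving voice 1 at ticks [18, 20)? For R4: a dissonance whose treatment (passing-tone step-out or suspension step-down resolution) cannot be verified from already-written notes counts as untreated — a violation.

{A3, C3, C4, E3, G3}

C3: legal
D3: violates R4
E3: legal
F3: violates R4
G3: legal
A3: legal
B3: violates R4
C4: legal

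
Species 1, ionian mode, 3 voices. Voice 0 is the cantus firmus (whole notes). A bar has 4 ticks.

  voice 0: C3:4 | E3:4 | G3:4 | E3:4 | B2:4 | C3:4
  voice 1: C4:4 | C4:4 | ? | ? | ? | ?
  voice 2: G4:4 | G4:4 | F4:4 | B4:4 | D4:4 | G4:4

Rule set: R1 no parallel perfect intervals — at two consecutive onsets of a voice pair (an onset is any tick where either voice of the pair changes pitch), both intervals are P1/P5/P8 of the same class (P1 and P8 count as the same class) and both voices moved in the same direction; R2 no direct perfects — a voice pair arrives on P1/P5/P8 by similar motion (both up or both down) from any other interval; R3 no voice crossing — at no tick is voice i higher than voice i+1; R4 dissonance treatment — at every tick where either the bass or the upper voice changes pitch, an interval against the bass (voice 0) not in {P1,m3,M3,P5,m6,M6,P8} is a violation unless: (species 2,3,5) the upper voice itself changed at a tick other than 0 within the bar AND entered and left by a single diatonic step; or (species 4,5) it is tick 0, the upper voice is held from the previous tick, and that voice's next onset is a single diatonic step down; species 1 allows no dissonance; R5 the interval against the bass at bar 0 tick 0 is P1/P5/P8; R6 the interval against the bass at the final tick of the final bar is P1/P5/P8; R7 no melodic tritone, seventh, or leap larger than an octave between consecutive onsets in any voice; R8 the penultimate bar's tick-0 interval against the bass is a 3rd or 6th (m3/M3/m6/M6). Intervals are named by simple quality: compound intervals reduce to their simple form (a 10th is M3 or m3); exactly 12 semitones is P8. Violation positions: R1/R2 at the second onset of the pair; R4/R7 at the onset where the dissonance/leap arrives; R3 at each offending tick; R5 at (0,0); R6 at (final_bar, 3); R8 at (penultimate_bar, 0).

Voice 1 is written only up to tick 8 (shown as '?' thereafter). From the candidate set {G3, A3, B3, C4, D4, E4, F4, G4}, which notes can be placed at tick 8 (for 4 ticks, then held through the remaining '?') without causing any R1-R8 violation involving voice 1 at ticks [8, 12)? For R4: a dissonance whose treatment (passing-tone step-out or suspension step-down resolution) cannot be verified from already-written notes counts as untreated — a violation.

{B3, E4, G3}

G3: legal
A3: violates R4
B3: legal
C4: violates R4
D4: violates R2
E4: legal
F4: violates R4
G4: violates R2,R3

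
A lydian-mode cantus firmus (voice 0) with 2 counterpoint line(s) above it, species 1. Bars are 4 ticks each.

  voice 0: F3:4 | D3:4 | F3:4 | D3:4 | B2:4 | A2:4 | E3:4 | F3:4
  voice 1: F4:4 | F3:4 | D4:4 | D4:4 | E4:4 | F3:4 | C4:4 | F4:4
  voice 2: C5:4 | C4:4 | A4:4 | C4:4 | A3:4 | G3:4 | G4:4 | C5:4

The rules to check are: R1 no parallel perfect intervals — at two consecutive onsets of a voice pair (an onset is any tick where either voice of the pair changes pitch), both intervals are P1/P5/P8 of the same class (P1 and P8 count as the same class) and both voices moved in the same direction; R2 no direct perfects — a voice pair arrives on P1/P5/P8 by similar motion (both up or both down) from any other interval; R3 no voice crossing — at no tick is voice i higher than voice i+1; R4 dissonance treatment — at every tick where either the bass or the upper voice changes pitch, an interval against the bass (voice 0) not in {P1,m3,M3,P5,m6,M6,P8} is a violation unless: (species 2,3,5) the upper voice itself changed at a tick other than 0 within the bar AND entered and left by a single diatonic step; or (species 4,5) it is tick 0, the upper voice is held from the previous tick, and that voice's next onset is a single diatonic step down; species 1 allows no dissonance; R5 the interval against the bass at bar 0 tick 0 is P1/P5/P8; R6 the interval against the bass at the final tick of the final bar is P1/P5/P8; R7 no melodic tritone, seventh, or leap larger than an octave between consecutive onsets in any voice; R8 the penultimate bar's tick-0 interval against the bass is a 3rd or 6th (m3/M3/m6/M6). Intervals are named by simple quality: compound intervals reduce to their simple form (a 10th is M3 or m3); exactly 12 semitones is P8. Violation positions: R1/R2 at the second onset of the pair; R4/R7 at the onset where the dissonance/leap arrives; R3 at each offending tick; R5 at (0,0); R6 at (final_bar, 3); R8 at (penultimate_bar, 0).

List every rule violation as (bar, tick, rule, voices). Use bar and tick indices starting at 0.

(1, 0, R1, (1, 2))
(1, 0, R4, (0, 2))
(2, 0, R1, (1, 2))
(3, 0, R3, (1, 2))
(3, 0, R4, (0, 2))
(3, 1, R3, (1, 2))
(3, 2, R3, (1, 2))
(3, 3, R3, (1, 2))
(4, 0, R3, (1, 2))
(4, 0, R4, (0, 1))
(4, 0, R4, (0, 2))
(4, 1, R3, (1, 2))
(4, 2, R3, (1, 2))
(4, 3, R3, (1, 2))
(5, 0, R4, (0, 2))
(5, 0, R7, (1,))
(6, 0, R2, (1, 2))
(7, 0, R1, (1, 2))
(7, 0, R2, (0, 1))
(7, 0, R2, (0, 2))

bar 0: v0=F3 v1=F4 v2=C5 downbeat P5
bar 1: v0=D3 v1=F3 v2=C4 downbeat m7
bar 2: v0=F3 v1=D4 v2=A4 downbeat M3
bar 3: v0=D3 v1=D4 v2=C4 downbeat m7
bar 4: v0=B2 v1=E4 v2=A3 downbeat m7
bar 5: v0=A2 v1=F3 v2=G3 downbeat m7
bar 6: v0=E3 v1=C4 v2=G4 downbeat m3
bar 7: v0=F3 v1=F4 v2=C5 downbeat P5
  -> R1 @ bar 1 tick 0 v(1, 2): F4/C5 P5 -> F3/C4 P5 similar
  -> R4 @ bar 1 tick 0 v(0, 2): D3/C4 m7 untreated
  -> R1 @ bar 2 tick 0 v(1, 2): F3/C4 P5 -> D4/A4 P5 similar
  -> R3 @ bar 3 tick 0 v(1, 2): D4 above C4
  -> R4 @ bar 3 tick 0 v(0, 2): D3/C4 m7 untreated
  -> R3 @ bar 3 tick 1 v(1, 2): D4 above C4
  -> R3 @ bar 3 tick 2 v(1, 2): D4 above C4
  -> R3 @ bar 3 tick 3 v(1, 2): D4 above C4
  -> R3 @ bar 4 tick 0 v(1, 2): E4 above A3
  -> R4 @ bar 4 tick 0 v(0, 1): B2/E4 P4 untreated
  -> R4 @ bar 4 tick 0 v(0, 2): B2/A3 m7 untreated
  -> R3 @ bar 4 tick 1 v(1, 2): E4 above A3
  -> R3 @ bar 4 tick 2 v(1, 2): E4 above A3
  -> R3 @ bar 4 tick 3 v(1, 2): E4 above A3
  -> R4 @ bar 5 tick 0 v(0, 2): A2/G3 m7 untreated
  -> R7 @ bar 5 tick 0 v(1,): E4->F3 leap 11st
  -> R2 @ bar 6 tick 0 v(1, 2): F3/G3 M2 -> C4/G4 P5 similar
  -> R1 @ bar 7 tick 0 v(1, 2): C4/G4 P5 -> F4/C5 P5 similar
  -> R2 @ bar 7 tick 0 v(0, 1): E3/C4 m6 -> F3/F4 P8 similar
  -> R2 @ bar 7 tick 0 v(0, 2): E3/G4 m3 -> F3/C5 P5 similar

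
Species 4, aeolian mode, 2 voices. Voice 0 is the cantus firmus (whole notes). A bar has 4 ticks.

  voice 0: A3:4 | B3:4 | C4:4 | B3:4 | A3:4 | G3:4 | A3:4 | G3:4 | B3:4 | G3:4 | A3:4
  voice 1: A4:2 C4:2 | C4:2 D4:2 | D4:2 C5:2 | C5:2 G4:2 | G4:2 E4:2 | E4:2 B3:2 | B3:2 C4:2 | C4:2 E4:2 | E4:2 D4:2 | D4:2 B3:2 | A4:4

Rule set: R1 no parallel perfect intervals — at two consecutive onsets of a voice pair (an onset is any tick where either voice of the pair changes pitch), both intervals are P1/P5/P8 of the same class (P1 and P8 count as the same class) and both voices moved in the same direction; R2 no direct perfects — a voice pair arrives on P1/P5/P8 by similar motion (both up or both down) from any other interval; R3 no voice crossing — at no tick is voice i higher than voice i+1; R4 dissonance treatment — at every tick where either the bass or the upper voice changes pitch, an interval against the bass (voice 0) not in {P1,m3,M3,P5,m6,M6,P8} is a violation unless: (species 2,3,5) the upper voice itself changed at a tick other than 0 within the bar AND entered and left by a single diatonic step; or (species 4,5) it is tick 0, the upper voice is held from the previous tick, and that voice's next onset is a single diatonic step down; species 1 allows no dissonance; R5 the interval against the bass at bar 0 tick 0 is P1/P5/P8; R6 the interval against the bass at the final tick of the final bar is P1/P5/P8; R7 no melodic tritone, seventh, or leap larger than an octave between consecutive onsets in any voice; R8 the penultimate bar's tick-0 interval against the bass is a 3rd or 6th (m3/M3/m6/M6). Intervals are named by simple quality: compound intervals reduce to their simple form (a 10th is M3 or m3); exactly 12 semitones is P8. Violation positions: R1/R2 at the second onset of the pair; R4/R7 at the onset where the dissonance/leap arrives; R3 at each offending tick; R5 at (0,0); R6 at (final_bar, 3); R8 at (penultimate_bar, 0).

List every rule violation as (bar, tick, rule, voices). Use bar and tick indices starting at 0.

bar 0: v0=A3 v1=A4 downbeat P8
bar 1: v0=B3 v1=C4 downbeat m2
bar 2: v0=C4 v1=D4 downbeat M2
bar 3: v0=B3 v1=C5 downbeat m2
bar 4: v0=A3 v1=G4 downbeat m7
bar 5: v0=G3 v1=E4 downbeat M6
bar 6: v0=A3 v1=B3 downbeat M2
bar 7: v0=G3 v1=C4 downbeat P4
bar 8: v0=B3 v1=E4 downbeat P4
bar 9: v0=G3 v1=D4 downbeat P5
bar 10: v0=A3 v1=A4 downbeat P8
  -> R4 @ bar 1 tick 0 v(0, 1): B3/C4 m2 untreated
  -> R4 @ bar 2 tick 0 v(0, 1): C4/D4 M2 untreated
  -> R7 @ bar 2 tick 2 v(1,): D4->C5 leap 10st
  -> R4 @ bar 3 tick 0 v(0, 1): B3/C5 m2 untreated
  -> R4 @ bar 4 tick 0 v(0, 1): A3/G4 m7 untreated
  -> R4 @ bar 6 tick 0 v(0, 1): A3/B3 M2 untreated
  -> R4 @ bar 7 tick 0 v(0, 1): G3/C4 P4 untreated
  -> R8 @ bar 9 tick 0 v(0, 1): penult P5 not 3rd/6th
  -> R2 @ bar 10 tick 0 v(0, 1): G3/B3 M3 -> A3/A4 P8 similar
  -> R7 @ bar 10 tick 0 v(1,): B3->A4 leap 10st

(1, 0, R4, (0, 1))
(2, 0, R4, (0, 1))
(2, 2, R7, (1,))
(3, 0, R4, (0, 1))
(4, 0, R4, (0, 1))
(6, 0, R4, (0, 1))
(7, 0, R4, (0, 1))
(9, 0, R8, (0, 1))
(10, 0, R2, (0, 1))
(10, 0, R7, (1,))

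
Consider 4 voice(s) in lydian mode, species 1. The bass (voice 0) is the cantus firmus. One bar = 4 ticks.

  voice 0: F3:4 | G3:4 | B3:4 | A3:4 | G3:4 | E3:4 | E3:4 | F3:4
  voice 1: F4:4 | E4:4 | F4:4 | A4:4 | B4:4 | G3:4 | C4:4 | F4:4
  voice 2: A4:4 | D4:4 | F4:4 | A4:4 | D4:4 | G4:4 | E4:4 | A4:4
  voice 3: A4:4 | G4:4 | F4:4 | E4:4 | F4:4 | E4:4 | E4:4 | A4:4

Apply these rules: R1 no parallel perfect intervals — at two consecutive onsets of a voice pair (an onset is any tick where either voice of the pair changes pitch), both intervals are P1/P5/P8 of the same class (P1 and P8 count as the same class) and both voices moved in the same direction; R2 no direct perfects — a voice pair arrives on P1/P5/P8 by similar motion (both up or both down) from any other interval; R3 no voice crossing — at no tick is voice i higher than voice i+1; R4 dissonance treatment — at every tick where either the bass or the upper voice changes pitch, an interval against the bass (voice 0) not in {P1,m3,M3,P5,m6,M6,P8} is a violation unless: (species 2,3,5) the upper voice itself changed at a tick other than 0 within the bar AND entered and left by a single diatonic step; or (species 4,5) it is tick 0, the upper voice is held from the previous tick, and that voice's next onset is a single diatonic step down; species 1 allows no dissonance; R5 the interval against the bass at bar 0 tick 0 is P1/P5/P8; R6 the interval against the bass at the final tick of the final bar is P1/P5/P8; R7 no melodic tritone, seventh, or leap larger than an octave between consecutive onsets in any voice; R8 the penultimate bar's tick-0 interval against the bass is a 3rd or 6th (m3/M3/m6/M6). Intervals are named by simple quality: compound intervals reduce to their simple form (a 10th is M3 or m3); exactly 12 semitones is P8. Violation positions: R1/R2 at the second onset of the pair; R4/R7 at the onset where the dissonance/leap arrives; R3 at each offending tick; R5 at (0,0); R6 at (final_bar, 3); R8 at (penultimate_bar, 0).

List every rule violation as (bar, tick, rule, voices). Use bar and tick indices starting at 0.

(0, 0, R5, (0, 2))
(0, 0, R5, (0, 3))
(1, 0, R3, (1, 2))
(1, 1, R3, (1, 2))
(1, 2, R3, (1, 2))
(1, 3, R3, (1, 2))
(2, 0, R2, (1, 2))
(2, 0, R4, (0, 1))
(2, 0, R4, (0, 2))
(2, 0, R4, (0, 3))
(3, 0, R1, (1, 2))
(3, 0, R2, (0, 3))
(3, 0, R3, (2, 3))
(3, 1, R3, (2, 3))
(3, 2, R3, (2, 3))
(3, 3, R3, (2, 3))
(4, 0, R2, (0, 2))
(4, 0, R3, (1, 2))
(4, 0, R4, (0, 3))
(4, 1, R3, (1, 2))
(4, 2, R3, (1, 2))
(4, 3, R3, (1, 2))
(5, 0, R2, (0, 3))
(5, 0, R3, (2, 3))
(5, 0, R7, (1,))
(5, 1, R3, (2, 3))
(5, 2, R3, (2, 3))
(5, 3, R3, (2, 3))
(6, 0, R8, (0, 2))
(6, 0, R8, (0, 3))
(7, 0, R1, (2, 3))
(7, 0, R2, (0, 1))
(7, 3, R6, (0, 2))
(7, 3, R6, (0, 3))

bar 0: v0=F3 v1=F4 v2=A4 v3=A4 downbeat M3
bar 1: v0=G3 v1=E4 v2=D4 v3=G4 downbeat P8
bar 2: v0=B3 v1=F4 v2=F4 v3=F4 downbeat TT
bar 3: v0=A3 v1=A4 v2=A4 v3=E4 downbeat P5
bar 4: v0=G3 v1=B4 v2=D4 v3=F4 downbeat m7
bar 5: v0=E3 v1=G3 v2=G4 v3=E4 downbeat P8
bar 6: v0=E3 v1=C4 v2=E4 v3=E4 downbeat P8
bar 7: v0=F3 v1=F4 v2=A4 v3=A4 downbeat M3
  -> R5 @ bar 0 tick 0 v(0, 2): opens on M3
  -> R5 @ bar 0 tick 0 v(0, 3): opens on M3
  -> R3 @ bar 1 tick 0 v(1, 2): E4 above D4
  -> R3 @ bar 1 tick 1 v(1, 2): E4 above D4
  -> R3 @ bar 1 tick 2 v(1, 2): E4 above D4
  -> R3 @ bar 1 tick 3 v(1, 2): E4 above D4
  -> R2 @ bar 2 tick 0 v(1, 2): E4/D4 M2 -> F4/F4 P1 similar
  -> R4 @ bar 2 tick 0 v(0, 1): B3/F4 TT untreated
  -> R4 @ bar 2 tick 0 v(0, 2): B3/F4 TT untreated
  -> R4 @ bar 2 tick 0 v(0, 3): B3/F4 TT untreated
  -> R1 @ bar 3 tick 0 v(1, 2): F4/F4 P1 -> A4/A4 P1 similar
  -> R2 @ bar 3 tick 0 v(0, 3): B3/F4 TT -> A3/E4 P5 similar
  -> R3 @ bar 3 tick 0 v(2, 3): A4 above E4
  -> R3 @ bar 3 tick 1 v(2, 3): A4 above E4
  -> R3 @ bar 3 tick 2 v(2, 3): A4 above E4
  -> R3 @ bar 3 tick 3 v(2, 3): A4 above E4
  -> R2 @ bar 4 tick 0 v(0, 2): A3/A4 P8 -> G3/D4 P5 similar
  -> R3 @ bar 4 tick 0 v(1, 2): B4 above D4
  -> R4 @ bar 4 tick 0 v(0, 3): G3/F4 m7 untreated
  -> R3 @ bar 4 tick 1 v(1, 2): B4 above D4
  -> R3 @ bar 4 tick 2 v(1, 2): B4 above D4
  -> R3 @ bar 4 tick 3 v(1, 2): B4 above D4
  -> R2 @ bar 5 tick 0 v(0, 3): G3/F4 m7 -> E3/E4 P8 similar
  -> R3 @ bar 5 tick 0 v(2, 3): G4 above E4
  -> R7 @ bar 5 tick 0 v(1,): B4->G3 leap 16st
  -> R3 @ bar 5 tick 1 v(2, 3): G4 above E4
  -> R3 @ bar 5 tick 2 v(2, 3): G4 above E4
  -> R3 @ bar 5 tick 3 v(2, 3): G4 above E4
  -> R8 @ bar 6 tick 0 v(0, 2): penult P8 not 3rd/6th
  -> R8 @ bar 6 tick 0 v(0, 3): penult P8 not 3rd/6th
  -> R1 @ bar 7 tick 0 v(2, 3): E4/E4 P1 -> A4/A4 P1 similar
  -> R2 @ bar 7 tick 0 v(0, 1): E3/C4 m6 -> F3/F4 P8 similar
  -> R6 @ bar 7 tick 3 v(0, 2): closes on M3
  -> R6 @ bar 7 tick 3 v(0, 3): closes on M3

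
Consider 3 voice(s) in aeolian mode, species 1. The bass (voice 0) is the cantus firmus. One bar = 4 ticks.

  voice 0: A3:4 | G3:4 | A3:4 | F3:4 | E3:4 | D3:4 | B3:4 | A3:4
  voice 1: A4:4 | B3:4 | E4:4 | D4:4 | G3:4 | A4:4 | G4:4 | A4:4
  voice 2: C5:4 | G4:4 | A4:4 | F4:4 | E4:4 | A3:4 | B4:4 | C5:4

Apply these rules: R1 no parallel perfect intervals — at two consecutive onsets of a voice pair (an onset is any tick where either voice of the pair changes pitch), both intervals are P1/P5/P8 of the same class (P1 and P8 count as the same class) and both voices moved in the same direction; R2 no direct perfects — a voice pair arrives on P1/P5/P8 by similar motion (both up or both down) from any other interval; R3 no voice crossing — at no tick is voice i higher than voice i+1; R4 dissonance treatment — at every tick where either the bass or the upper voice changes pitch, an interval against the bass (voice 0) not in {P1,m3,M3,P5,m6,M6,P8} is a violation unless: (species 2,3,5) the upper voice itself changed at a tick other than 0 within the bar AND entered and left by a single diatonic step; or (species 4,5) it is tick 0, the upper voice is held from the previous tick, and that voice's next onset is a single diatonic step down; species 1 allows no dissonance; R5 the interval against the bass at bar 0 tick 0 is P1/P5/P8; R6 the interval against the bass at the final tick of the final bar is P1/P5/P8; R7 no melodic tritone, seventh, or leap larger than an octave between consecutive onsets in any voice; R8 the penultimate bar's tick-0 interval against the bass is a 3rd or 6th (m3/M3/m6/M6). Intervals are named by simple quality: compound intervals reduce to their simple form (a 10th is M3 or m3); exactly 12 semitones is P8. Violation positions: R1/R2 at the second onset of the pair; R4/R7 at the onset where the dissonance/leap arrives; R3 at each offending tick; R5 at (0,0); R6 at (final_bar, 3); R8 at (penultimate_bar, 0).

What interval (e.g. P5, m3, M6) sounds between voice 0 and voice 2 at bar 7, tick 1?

m3

voice 0=A3 voice 2=C5 -> m3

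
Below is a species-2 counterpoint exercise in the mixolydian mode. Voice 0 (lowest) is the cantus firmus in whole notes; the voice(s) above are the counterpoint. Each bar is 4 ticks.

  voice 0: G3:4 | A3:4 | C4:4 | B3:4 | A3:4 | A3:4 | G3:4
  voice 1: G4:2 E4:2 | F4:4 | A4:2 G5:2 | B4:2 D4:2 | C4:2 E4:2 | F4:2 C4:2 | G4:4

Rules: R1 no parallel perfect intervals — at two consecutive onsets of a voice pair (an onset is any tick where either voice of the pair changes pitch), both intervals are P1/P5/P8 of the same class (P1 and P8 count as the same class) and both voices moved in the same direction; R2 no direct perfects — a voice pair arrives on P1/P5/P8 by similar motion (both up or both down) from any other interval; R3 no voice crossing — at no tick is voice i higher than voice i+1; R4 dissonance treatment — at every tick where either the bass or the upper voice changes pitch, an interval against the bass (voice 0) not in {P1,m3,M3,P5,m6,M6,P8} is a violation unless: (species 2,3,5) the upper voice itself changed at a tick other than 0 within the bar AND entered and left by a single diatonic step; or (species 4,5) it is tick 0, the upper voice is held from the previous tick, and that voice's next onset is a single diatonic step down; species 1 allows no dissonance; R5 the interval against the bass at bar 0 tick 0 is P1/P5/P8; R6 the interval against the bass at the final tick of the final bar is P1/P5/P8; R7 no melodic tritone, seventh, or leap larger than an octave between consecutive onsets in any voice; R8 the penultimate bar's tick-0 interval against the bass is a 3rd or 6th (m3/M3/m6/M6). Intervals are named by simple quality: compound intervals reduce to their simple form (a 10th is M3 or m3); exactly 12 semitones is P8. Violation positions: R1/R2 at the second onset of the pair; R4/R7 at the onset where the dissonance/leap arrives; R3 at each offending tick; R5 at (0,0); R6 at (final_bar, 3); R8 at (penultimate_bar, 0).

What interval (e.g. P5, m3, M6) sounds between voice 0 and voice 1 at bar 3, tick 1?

voice 0=B3 voice 1=B4 -> P8

P8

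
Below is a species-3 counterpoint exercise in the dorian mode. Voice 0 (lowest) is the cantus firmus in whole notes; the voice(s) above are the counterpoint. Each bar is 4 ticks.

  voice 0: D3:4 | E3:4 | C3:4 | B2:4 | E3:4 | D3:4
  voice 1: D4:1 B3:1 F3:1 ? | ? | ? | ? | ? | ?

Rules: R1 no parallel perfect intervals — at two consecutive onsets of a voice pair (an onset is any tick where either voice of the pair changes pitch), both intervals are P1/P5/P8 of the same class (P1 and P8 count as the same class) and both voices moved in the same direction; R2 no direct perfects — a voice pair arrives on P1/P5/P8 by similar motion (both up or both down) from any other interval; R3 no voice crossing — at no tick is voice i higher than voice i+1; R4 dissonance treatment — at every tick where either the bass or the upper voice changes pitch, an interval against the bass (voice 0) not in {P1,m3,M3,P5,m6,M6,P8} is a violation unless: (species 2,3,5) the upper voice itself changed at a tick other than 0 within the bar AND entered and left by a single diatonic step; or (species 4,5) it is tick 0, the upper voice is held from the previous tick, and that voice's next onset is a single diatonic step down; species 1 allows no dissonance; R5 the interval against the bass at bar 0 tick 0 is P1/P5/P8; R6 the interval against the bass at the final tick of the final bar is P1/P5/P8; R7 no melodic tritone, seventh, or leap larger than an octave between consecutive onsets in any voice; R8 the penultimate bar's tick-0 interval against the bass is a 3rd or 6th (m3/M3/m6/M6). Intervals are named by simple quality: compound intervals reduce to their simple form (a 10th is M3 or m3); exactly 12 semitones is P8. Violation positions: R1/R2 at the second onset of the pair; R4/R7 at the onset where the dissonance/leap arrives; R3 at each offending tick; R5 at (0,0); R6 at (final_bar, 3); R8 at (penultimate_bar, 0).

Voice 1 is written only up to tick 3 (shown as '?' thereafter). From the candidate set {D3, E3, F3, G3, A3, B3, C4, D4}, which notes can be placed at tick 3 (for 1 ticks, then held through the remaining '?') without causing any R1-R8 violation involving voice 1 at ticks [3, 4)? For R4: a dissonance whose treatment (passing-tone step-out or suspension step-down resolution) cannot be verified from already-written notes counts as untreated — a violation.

{A3, D3, D4, F3}

D3: legal
E3: violates R4
F3: legal
G3: violates R4
A3: legal
B3: violates R7
C4: violates R4
D4: legal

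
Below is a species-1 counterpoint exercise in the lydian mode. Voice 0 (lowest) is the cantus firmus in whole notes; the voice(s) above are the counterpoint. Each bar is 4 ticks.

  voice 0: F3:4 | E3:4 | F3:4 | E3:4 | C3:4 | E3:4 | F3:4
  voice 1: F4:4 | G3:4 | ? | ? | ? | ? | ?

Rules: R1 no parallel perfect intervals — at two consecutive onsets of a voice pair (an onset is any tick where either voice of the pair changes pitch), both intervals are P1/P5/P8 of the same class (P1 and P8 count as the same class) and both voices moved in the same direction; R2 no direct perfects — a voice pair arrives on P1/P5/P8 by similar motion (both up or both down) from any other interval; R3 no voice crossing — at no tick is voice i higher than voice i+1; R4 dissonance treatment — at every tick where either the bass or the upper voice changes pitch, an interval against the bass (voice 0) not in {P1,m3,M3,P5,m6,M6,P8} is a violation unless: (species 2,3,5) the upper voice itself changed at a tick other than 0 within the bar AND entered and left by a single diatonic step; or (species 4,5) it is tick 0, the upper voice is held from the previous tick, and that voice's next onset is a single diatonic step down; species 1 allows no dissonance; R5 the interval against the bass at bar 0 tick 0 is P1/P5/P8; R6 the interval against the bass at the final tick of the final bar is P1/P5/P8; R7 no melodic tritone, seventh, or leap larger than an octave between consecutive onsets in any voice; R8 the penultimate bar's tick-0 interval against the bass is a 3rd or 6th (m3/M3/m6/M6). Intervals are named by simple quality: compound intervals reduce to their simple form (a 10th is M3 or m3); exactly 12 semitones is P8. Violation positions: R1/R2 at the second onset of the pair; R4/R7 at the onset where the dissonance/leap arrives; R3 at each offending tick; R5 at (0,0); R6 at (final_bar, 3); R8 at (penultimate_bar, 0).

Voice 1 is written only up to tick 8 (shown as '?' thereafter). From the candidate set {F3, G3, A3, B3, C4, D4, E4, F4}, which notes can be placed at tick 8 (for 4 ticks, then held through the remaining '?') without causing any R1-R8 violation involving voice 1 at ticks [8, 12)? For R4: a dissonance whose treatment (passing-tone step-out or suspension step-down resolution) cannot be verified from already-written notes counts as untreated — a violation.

F3: legal
G3: violates R4
A3: legal
B3: violates R4
C4: violates R2
D4: legal
E4: violates R4
F4: violates R2,R7

{A3, D4, F3}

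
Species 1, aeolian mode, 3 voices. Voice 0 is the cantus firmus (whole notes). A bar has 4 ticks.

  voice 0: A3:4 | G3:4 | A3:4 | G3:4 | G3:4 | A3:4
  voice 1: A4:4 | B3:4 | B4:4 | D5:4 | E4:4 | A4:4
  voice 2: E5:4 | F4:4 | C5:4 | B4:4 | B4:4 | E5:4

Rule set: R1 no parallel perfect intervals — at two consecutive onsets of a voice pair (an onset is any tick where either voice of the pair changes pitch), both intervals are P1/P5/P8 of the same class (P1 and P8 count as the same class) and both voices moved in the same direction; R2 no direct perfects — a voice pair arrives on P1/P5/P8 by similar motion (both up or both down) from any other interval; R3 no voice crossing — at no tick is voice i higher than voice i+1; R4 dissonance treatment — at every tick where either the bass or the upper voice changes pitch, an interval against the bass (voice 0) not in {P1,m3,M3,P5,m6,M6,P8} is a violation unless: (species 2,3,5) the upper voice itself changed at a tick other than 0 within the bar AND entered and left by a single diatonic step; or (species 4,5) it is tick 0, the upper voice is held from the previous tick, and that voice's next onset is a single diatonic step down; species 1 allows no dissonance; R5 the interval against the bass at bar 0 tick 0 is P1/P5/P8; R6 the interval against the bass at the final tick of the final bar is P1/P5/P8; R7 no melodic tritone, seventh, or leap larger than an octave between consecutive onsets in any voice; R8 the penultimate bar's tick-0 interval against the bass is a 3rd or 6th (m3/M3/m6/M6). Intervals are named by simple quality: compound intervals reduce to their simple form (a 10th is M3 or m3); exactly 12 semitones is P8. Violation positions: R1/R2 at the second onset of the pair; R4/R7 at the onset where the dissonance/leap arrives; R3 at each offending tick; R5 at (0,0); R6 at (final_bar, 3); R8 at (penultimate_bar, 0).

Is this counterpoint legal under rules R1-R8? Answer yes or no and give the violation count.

No (12 violations)

bar 0: v0=A3 v1=A4 v2=E5 (P5)
bar 1: v0=G3 v1=B3 v2=F4 (m7)
bar 2: v0=A3 v1=B4 v2=C5 (m3)
bar 3: v0=G3 v1=D5 v2=B4 (M3)
bar 4: v0=G3 v1=E4 v2=B4 (M3)
bar 5: v0=A3 v1=A4 v2=E5 (P5)
  R4 @ bar1.0: G3/F4 m7 untreated
  R7 @ bar1.0: A4->B3 leap 10st
  R7 @ bar1.0: E5->F4 leap 11st
  R4 @ bar2.0: A3/B4 M2 untreated
  R3 @ bar3.0: D5 above B4
  R3 @ bar3.1: D5 above B4
  R3 @ bar3.2: D5 above B4
  R3 @ bar3.3: D5 above B4
  R7 @ bar4.0: D5->E4 leap 10st
  R1 @ bar5.0: E4/B4 P5 -> A4/E5 P5 similar
  R2 @ bar5.0: G3/E4 M6 -> A3/A4 P8 similar
  R2 @ bar5.0: G3/B4 M3 -> A3/E5 P5 similar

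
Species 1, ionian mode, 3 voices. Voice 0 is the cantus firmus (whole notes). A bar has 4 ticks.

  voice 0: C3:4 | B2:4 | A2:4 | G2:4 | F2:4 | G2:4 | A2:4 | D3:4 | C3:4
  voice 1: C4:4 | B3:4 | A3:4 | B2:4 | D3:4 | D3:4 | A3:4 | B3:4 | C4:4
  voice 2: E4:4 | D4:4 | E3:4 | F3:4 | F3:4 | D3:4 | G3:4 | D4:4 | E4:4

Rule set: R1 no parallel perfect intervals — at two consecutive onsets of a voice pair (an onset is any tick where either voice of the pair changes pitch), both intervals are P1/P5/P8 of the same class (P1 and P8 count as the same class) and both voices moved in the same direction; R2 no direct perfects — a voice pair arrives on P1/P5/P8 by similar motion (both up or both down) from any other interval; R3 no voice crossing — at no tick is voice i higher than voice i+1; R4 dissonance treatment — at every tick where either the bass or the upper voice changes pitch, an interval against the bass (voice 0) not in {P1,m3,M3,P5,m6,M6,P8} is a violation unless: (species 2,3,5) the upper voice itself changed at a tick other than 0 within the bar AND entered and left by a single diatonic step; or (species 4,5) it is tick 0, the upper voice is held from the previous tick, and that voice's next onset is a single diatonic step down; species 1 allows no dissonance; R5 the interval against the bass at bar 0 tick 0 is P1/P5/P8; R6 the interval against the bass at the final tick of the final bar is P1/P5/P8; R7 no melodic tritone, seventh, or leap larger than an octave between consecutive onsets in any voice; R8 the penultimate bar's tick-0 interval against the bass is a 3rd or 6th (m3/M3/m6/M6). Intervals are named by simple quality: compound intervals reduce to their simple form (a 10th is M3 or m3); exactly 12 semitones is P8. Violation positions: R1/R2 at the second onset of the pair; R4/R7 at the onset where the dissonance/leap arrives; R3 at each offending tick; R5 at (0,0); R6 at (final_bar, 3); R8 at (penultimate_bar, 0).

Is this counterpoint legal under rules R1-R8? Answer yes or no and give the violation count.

No (20 violations)

bar 0: v0=C3 v1=C4 v2=E4 (M3)
bar 1: v0=B2 v1=B3 v2=D4 (m3)
bar 2: v0=A2 v1=A3 v2=E3 (P5)
bar 3: v0=G2 v1=B2 v2=F3 (m7)
bar 4: v0=F2 v1=D3 v2=F3 (P8)
bar 5: v0=G2 v1=D3 v2=D3 (P5)
bar 6: v0=A2 v1=A3 v2=G3 (m7)
bar 7: v0=D3 v1=B3 v2=D4 (P8)
bar 8: v0=C3 v1=C4 v2=E4 (M3)
  R5 @ bar0.0: opens on M3
  R1 @ bar1.0: C3/C4 P8 -> B2/B3 P8 similar
  R1 @ bar2.0: B2/B3 P8 -> A2/A3 P8 similar
  R2 @ bar2.0: B2/D4 m3 -> A2/E3 P5 similar
  R3 @ bar2.0: A3 above E3
  R7 @ bar2.0: D4->E3 leap 10st
  R3 @ bar2.1: A3 above E3
  R3 @ bar2.2: A3 above E3
  R3 @ bar2.3: A3 above E3
  R4 @ bar3.0: G2/F3 m7 untreated
  R7 @ bar3.0: A3->B2 leap 10st
  R2 @ bar6.0: G2/D3 P5 -> A2/A3 P8 similar
  R3 @ bar6.0: A3 above G3
  R4 @ bar6.0: A2/G3 m7 untreated
  R3 @ bar6.1: A3 above G3
  R3 @ bar6.2: A3 above G3
  R3 @ bar6.3: A3 above G3
  R2 @ bar7.0: A2/G3 m7 -> D3/D4 P8 similar
  R8 @ bar7.0: penult P8 not 3rd/6th
  R6 @ bar8.3: closes on M3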